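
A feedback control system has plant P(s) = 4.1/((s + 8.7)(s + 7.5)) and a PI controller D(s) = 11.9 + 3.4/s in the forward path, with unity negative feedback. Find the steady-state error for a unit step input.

0

The open loop D(s)P(s) has a pole at the origin (type 1), so the static position error constant is infinite and e_ss = 1/(1+∞) = 0.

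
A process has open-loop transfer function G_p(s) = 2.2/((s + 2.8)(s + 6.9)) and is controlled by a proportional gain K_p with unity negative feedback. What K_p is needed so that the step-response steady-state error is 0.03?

K_p = 284

Steady-state error for a unit step on this type-0 loop is 1/(1 + K_p·G_p(0)).
G_p(0) = 0.1139. Require 1/(1 + K_p·0.1139) = 0.03, so 1 + 0.1139·K_p = 33.33.
K_p = (33.33 − 1)/0.1139 = 284.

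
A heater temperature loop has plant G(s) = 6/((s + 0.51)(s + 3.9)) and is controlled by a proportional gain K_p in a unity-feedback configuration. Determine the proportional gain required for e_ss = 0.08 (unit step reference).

Steady-state error for a unit step on this type-0 loop is 1/(1 + K_p·G(0)).
G(0) = 3.017. Require 1/(1 + K_p·3.017) = 0.08, so 1 + 3.017·K_p = 12.5.
K_p = (12.5 − 1)/3.017 = 3.81.

K_p = 3.81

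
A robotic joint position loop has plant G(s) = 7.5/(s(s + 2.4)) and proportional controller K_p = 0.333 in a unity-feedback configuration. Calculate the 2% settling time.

T_s ≈ 3.33 s

From 1 + K_pG(s) = 0: s² + 2.4s + 2.498 = 0 ⇒ ω_n = 1.58, ζ = 0.7593.
2% settling time T_s ≈ 4/(ζω_n) = 4/1.2 = 3.33 s.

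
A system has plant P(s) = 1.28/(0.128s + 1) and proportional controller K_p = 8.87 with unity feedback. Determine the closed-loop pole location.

s = -96.51

Closed loop: T(s) = K_p·P/(1+K_p·P) = 11.35/(0.128s + 1 + 11.35), with pole at s = −(1 + 11.35)/0.128 = −96.51.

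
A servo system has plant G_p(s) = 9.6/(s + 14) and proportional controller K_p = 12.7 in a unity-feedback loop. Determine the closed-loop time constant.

Closed-loop transfer function: T(s) = K_p·G_p(s)/(1 + K_p·G_p(s)) = 121.9/(s + 14 + 121.9) = 121.9/(s + 135.9).
Time constant τ = 1/135.9 = 0.00736 s.

τ = 0.00736 s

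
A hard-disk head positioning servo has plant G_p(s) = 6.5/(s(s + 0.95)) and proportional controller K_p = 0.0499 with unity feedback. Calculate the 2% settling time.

T_s ≈ 8.42 s

From 1 + K_pG_p(s) = 0: s² + 0.95s + 0.3244 = 0 ⇒ ω_n = 0.5695, ζ = 0.834.
2% settling time T_s ≈ 4/(ζω_n) = 4/0.475 = 8.42 s.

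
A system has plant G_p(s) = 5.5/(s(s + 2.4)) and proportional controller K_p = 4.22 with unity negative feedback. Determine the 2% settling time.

The closed-loop denominator s² + 2.4s + 23.21 gives ω_n = √23.21 = 4.818 and ζ = 2.4/(2ω_n) = 0.2491.
2% settling time T_s ≈ 4/(ζω_n) = 4/1.2 = 3.33 s.

T_s ≈ 3.33 s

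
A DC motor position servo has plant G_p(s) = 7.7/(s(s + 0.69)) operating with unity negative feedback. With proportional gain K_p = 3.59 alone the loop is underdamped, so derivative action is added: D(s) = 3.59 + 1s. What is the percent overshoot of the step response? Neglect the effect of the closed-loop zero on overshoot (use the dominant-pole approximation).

1.56%

Forward path: (3.59 + 1s)·7.7/(s(s+0.69)). The closed-loop characteristic equation is s² + (0.69 + 7.7·1)s + 7.7·3.59 = 0.
That is s² + 8.39s + 27.64 = 0, so ω_n = 5.258 rad/s and ζ = 8.39/(2·5.258) = 0.7979.
%OS = 100·exp(−πζ/√(1−ζ²)) = 1.56%.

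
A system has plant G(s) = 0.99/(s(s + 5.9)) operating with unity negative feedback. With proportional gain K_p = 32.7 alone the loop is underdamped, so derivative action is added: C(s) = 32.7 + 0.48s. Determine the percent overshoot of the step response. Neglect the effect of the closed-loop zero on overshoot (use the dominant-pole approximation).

11.9%

Forward path: (32.7 + 0.48s)·0.99/(s(s+5.9)). The closed-loop characteristic equation is s² + (5.9 + 0.99·0.48)s + 0.99·32.7 = 0.
That is s² + 6.375s + 32.37 = 0, so ω_n = 5.69 rad/s and ζ = 6.375/(2·5.69) = 0.5602.
%OS = 100·exp(−πζ/√(1−ζ²)) = 11.9%.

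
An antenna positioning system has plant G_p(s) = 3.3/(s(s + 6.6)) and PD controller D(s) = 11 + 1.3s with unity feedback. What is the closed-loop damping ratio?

Forward path: (11 + 1.3s)·3.3/(s(s+6.6)). The closed-loop characteristic equation is s² + (6.6 + 3.3·1.3)s + 3.3·11 = 0.
That is s² + 10.89s + 36.3 = 0, so ω_n = 6.025 rad/s and ζ = 10.89/(2·6.025) = 0.9037.

ζ = 0.904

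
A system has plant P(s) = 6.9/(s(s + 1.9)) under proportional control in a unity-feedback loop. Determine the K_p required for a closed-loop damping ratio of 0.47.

K_p = 0.592

Closed-loop characteristic equation: s² + 1.9s + K_p·6.9 = 0.
So ω_n = √(6.9K_p) and 2ζω_n = 1.9, giving ζ = 1.9/(2√(6.9K_p)).
Setting ζ = 0.47: √(6.9K_p) = 1.9/(2·0.47) = 2.021, so K_p = 4.086/6.9 = 0.592.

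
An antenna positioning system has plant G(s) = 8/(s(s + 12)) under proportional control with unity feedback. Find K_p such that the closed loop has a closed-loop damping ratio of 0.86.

Closed-loop characteristic equation: s² + 12s + K_p·8 = 0.
So ω_n = √(8K_p) and 2ζω_n = 12, giving ζ = 12/(2√(8K_p)).
Setting ζ = 0.86: √(8K_p) = 12/(2·0.86) = 6.977, so K_p = 48.67/8 = 6.08.

K_p = 6.08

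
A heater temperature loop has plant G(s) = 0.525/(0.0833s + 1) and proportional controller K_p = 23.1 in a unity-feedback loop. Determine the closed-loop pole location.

Closed loop: T(s) = K_p·G/(1+K_p·G) = 12.13/(0.0833s + 1 + 12.13), with pole at s = −(1 + 12.13)/0.0833 = −157.6.

s = -157.6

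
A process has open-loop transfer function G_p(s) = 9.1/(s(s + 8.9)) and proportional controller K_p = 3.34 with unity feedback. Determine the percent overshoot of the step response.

Closed-loop characteristic equation: s² + 8.9s + 30.39 = 0, so ω_n = 5.513 rad/s and ζ = 8.9/(2·5.513) = 0.8072.
%OS = 100·exp(−πζ/√(1−ζ²)) = 100·exp(−π·0.8072/√0.3485) = 1.36%.

1.36%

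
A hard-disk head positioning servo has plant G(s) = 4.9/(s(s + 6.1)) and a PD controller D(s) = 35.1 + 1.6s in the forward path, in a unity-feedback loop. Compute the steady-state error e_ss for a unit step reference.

0

The open loop D(s)G(s) has a pole at the origin (type 1), so the static position error constant is infinite and e_ss = 1/(1+∞) = 0.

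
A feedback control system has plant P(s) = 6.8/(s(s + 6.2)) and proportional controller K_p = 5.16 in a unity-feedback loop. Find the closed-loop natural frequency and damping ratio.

ω_n = 5.92 rad/s, ζ = 0.523

With unity feedback the closed-loop characteristic equation is s² + 6.2s + 5.16·6.8 = s² + 6.2s + 35.09 = 0.
Matching s² + 2ζω_n s + ω_n²: ω_n = √35.09 = 5.924 rad/s and 2ζω_n = 6.2, so ζ = 6.2/(2·5.924) = 0.523.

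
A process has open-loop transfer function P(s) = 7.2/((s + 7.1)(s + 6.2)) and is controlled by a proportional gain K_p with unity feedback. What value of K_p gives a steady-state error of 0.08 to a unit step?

The loop is type 0, so e_ss(step) = 1/(1 + K_pos) with K_pos = K_p·P(0).
P(0) = 0.1636. Require 1/(1 + K_p·0.1636) = 0.08, so 1 + 0.1636·K_p = 12.5.
K_p = (12.5 − 1)/0.1636 = 70.3.

K_p = 70.3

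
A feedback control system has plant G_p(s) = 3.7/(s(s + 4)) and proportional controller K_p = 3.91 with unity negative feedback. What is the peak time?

T_p = 0.971 s

Closed-loop characteristic equation: s² + 4s + 14.47 = 0, so ω_n = 3.804 rad/s and ζ = 4/(2·3.804) = 0.5258.
Damped frequency ω_d = ω_n√(1−ζ²) = 3.235 rad/s, so peak time T_p = π/ω_d = 0.971 s.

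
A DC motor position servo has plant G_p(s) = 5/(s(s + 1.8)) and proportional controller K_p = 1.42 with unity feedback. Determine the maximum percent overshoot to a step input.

Closed-loop characteristic equation: s² + 1.8s + 7.1 = 0, so ω_n = 2.665 rad/s and ζ = 1.8/(2·2.665) = 0.3378.
%OS = 100·exp(−πζ/√(1−ζ²)) = 100·exp(−π·0.3378/√0.8859) = 32.4%.

32.4%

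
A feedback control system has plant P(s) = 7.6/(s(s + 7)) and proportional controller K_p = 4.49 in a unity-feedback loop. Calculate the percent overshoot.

From 1 + K_pP(s) = 0: s² + 7s + 34.12 = 0 ⇒ ω_n = 5.842, ζ = 0.5992.
%OS = 100·exp(−πζ/√(1−ζ²)) = 100·exp(−π·0.5992/√0.641) = 9.53%.

9.53%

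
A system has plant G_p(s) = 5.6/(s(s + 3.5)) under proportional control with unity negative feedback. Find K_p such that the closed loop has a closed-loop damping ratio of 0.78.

Closed-loop characteristic equation: s² + 3.5s + K_p·5.6 = 0.
So ω_n = √(5.6K_p) and 2ζω_n = 3.5, giving ζ = 3.5/(2√(5.6K_p)).
Setting ζ = 0.78: √(5.6K_p) = 3.5/(2·0.78) = 2.244, so K_p = 5.034/5.6 = 0.899.

K_p = 0.899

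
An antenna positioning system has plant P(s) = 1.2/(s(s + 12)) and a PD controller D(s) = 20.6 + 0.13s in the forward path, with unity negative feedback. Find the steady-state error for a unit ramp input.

The loop has one pole at the origin (type 1). Velocity error constant K_v = lim_{s→0} s·D(s)P(s) = 20.6·1.2/12 = 2.06.
Steady-state error to a unit ramp: e_ss = 1/K_v = 0.485.

0.485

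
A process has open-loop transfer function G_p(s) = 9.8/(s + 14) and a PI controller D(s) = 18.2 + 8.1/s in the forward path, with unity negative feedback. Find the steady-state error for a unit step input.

The open loop D(s)G_p(s) has a pole at the origin (type 1), so the static position error constant is infinite and e_ss = 1/(1+∞) = 0.

0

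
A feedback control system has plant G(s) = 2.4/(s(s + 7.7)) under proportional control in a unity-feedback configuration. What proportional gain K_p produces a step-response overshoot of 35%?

From %OS = 100·exp(−πζ/√(1−ζ²)) = 35%, ζ = −ln(0.35)/√(π²+ln²(0.35)) = 0.3169.
Characteristic equation s² + 7.7s + 2.4K_p = 0 gives ζ = 7.7/(2√(2.4K_p)).
Setting ζ = 0.3169: √(2.4K_p) = 7.7/(2·0.3169) = 12.15, so K_p = 147.6/2.4 = 61.5.

K_p = 61.5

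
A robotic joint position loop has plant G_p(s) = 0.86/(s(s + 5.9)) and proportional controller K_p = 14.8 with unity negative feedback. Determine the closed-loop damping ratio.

ζ = 0.827

The closed-loop denominator is s(s+5.9) + 14.8·0.86 = s² + 5.9s + 12.73.
Matching s² + 2ζω_n s + ω_n²: ω_n = √12.73 = 3.568 rad/s and 2ζω_n = 5.9, so ζ = 5.9/(2·3.568) = 0.827.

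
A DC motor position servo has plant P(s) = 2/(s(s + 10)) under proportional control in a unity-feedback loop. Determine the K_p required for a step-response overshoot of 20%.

K_p = 60.1

From %OS = 100·exp(−πζ/√(1−ζ²)) = 20%, ζ = −ln(0.2)/√(π²+ln²(0.2)) = 0.4559.
Characteristic equation s² + 10s + 2K_p = 0 gives ζ = 10/(2√(2K_p)).
Setting ζ = 0.4559: √(2K_p) = 10/(2·0.4559) = 10.97, so K_p = 120.3/2 = 60.1.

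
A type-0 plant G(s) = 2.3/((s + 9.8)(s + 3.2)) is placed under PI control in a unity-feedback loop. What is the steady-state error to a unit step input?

0

The PI controller's integrator makes the forward path type 1, so e_ss to a step is zero.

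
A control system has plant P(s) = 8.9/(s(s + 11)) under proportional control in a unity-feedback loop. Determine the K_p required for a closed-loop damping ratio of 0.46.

K_p = 16.1

Closed-loop characteristic equation: s² + 11s + K_p·8.9 = 0.
So ω_n = √(8.9K_p) and 2ζω_n = 11, giving ζ = 11/(2√(8.9K_p)).
Setting ζ = 0.46: √(8.9K_p) = 11/(2·0.46) = 11.96, so K_p = 143/8.9 = 16.1.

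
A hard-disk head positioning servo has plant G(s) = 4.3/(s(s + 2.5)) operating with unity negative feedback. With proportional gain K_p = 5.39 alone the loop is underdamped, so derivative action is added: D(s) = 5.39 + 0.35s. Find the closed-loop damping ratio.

Forward path: (5.39 + 0.35s)·4.3/(s(s+2.5)). The closed-loop characteristic equation is s² + (2.5 + 4.3·0.35)s + 4.3·5.39 = 0.
That is s² + 4.005s + 23.18 = 0, so ω_n = 4.814 rad/s and ζ = 4.005/(2·4.814) = 0.416.

ζ = 0.416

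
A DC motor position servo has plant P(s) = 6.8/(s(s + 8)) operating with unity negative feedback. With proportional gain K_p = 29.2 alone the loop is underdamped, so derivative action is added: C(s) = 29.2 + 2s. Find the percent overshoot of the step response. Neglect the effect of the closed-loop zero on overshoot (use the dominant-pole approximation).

2.35%

Forward path: (29.2 + 2s)·6.8/(s(s+8)). The closed-loop characteristic equation is s² + (8 + 6.8·2)s + 6.8·29.2 = 0.
That is s² + 21.6s + 198.6 = 0, so ω_n = 14.09 rad/s and ζ = 21.6/(2·14.09) = 0.7664.
%OS = 100·exp(−πζ/√(1−ζ²)) = 2.35%.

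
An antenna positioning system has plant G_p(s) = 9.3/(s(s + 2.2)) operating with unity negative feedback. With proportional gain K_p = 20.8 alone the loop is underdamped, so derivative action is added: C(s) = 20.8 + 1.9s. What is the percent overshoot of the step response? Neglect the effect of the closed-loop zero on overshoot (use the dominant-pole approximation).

Forward path: (20.8 + 1.9s)·9.3/(s(s+2.2)). The closed-loop characteristic equation is s² + (2.2 + 9.3·1.9)s + 9.3·20.8 = 0.
That is s² + 19.87s + 193.4 = 0, so ω_n = 13.91 rad/s and ζ = 19.87/(2·13.91) = 0.7143.
%OS = 100·exp(−πζ/√(1−ζ²)) = 4.05%.

4.05%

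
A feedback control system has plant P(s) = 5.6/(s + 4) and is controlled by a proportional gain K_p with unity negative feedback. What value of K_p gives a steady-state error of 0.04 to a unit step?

K_p = 17.1

Steady-state error for a unit step on this type-0 loop is 1/(1 + K_p·P(0)).
P(0) = 1.4. Require 1/(1 + K_p·1.4) = 0.04, so 1 + 1.4·K_p = 25.
K_p = (25 − 1)/1.4 = 17.1.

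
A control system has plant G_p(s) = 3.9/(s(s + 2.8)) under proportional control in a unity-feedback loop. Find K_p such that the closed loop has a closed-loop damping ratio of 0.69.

K_p = 1.06

Closed-loop characteristic equation: s² + 2.8s + K_p·3.9 = 0.
So ω_n = √(3.9K_p) and 2ζω_n = 2.8, giving ζ = 2.8/(2√(3.9K_p)).
Setting ζ = 0.69: √(3.9K_p) = 2.8/(2·0.69) = 2.029, so K_p = 4.117/3.9 = 1.06.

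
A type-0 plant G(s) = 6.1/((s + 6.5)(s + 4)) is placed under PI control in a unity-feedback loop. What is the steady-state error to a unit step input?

0

The PI controller's integrator makes the forward path type 1, so e_ss to a step is zero.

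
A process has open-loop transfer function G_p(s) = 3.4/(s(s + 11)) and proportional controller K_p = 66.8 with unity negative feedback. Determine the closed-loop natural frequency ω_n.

ω_n = 15.1 rad/s

The closed-loop denominator is s(s+11) + 66.8·3.4 = s² + 11s + 227.1.
So ω_n² = 227.1 ⇒ ω_n = 15.07 rad/s, and ζ = 11/(2ω_n) = 0.365.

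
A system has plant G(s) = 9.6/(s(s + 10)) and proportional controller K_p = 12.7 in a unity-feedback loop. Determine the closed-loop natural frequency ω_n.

With unity feedback the closed-loop characteristic equation is s² + 10s + 12.7·9.6 = s² + 10s + 121.9 = 0.
So ω_n² = 121.9 ⇒ ω_n = 11.04 rad/s, and ζ = 10/(2ω_n) = 0.453.

ω_n = 11 rad/s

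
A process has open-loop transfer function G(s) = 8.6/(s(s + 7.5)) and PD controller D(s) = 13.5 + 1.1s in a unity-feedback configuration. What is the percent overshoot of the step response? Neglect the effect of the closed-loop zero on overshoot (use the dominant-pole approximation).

1.82%

Forward path: (13.5 + 1.1s)·8.6/(s(s+7.5)). The closed-loop characteristic equation is s² + (7.5 + 8.6·1.1)s + 8.6·13.5 = 0.
That is s² + 16.96s + 116.1 = 0, so ω_n = 10.77 rad/s and ζ = 16.96/(2·10.77) = 0.787.
%OS = 100·exp(−πζ/√(1−ζ²)) = 1.82%.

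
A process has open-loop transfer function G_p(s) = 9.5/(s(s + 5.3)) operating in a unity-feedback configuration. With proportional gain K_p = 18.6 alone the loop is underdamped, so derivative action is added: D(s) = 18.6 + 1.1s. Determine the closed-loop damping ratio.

Forward path: (18.6 + 1.1s)·9.5/(s(s+5.3)). The closed-loop characteristic equation is s² + (5.3 + 9.5·1.1)s + 9.5·18.6 = 0.
That is s² + 15.75s + 176.7 = 0, so ω_n = 13.29 rad/s and ζ = 15.75/(2·13.29) = 0.5924.

ζ = 0.592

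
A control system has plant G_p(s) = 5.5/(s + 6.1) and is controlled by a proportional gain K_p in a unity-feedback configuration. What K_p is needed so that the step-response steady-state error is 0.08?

K_p = 12.8

For a type-0 loop with proportional control, e_ss = 1/(1 + K_p·G_p(0)).
G_p(0) = 0.9016. Require 1/(1 + K_p·0.9016) = 0.08, so 1 + 0.9016·K_p = 12.5.
K_p = (12.5 − 1)/0.9016 = 12.8.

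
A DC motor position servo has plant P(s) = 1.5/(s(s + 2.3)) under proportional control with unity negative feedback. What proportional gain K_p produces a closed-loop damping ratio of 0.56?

K_p = 2.81

Closed-loop characteristic equation: s² + 2.3s + K_p·1.5 = 0.
So ω_n = √(1.5K_p) and 2ζω_n = 2.3, giving ζ = 2.3/(2√(1.5K_p)).
Setting ζ = 0.56: √(1.5K_p) = 2.3/(2·0.56) = 2.054, so K_p = 4.217/1.5 = 2.81.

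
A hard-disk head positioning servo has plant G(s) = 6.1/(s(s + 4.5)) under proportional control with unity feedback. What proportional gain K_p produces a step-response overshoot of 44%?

From %OS = 100·exp(−πζ/√(1−ζ²)) = 44%, ζ = −ln(0.44)/√(π²+ln²(0.44)) = 0.2528.
Characteristic equation s² + 4.5s + 6.1K_p = 0 gives ζ = 4.5/(2√(6.1K_p)).
Setting ζ = 0.2528: √(6.1K_p) = 4.5/(2·0.2528) = 8.899, so K_p = 79.19/6.1 = 13.

K_p = 13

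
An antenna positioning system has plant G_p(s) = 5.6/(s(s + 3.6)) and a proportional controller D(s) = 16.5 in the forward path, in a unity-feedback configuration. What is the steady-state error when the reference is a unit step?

0

The open loop D(s)G_p(s) has a pole at the origin (type 1), so the static position error constant is infinite and e_ss = 1/(1+∞) = 0.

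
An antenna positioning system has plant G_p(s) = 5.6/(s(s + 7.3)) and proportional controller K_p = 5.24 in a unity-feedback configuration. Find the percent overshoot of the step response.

5.7%

The closed-loop denominator s² + 7.3s + 29.34 gives ω_n = √29.34 = 5.417 and ζ = 7.3/(2ω_n) = 0.6738.
%OS = 100·exp(−πζ/√(1−ζ²)) = 100·exp(−π·0.6738/√0.546) = 5.7%.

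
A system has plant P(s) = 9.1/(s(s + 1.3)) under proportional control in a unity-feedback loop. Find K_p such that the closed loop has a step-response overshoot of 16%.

From %OS = 100·exp(−πζ/√(1−ζ²)) = 16%, ζ = −ln(0.16)/√(π²+ln²(0.16)) = 0.5039.
Characteristic equation s² + 1.3s + 9.1K_p = 0 gives ζ = 1.3/(2√(9.1K_p)).
Setting ζ = 0.5039: √(9.1K_p) = 1.3/(2·0.5039) = 1.29, so K_p = 1.664/9.1 = 0.183.

K_p = 0.183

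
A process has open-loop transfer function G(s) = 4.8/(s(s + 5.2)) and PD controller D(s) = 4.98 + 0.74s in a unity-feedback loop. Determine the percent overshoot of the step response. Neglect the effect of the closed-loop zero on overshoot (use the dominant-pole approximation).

Forward path: (4.98 + 0.74s)·4.8/(s(s+5.2)). The closed-loop characteristic equation is s² + (5.2 + 4.8·0.74)s + 4.8·4.98 = 0.
That is s² + 8.752s + 23.9 = 0, so ω_n = 4.889 rad/s and ζ = 8.752/(2·4.889) = 0.895.
%OS = 100·exp(−πζ/√(1−ζ²)) = 0.183%.

0.183%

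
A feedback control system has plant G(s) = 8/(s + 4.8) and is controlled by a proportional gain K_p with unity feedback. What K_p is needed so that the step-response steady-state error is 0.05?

K_p = 11.4

The loop is type 0, so e_ss(step) = 1/(1 + K_pos) with K_pos = K_p·G(0).
G(0) = 1.667. Require 1/(1 + K_p·1.667) = 0.05, so 1 + 1.667·K_p = 20.
K_p = (20 − 1)/1.667 = 11.4.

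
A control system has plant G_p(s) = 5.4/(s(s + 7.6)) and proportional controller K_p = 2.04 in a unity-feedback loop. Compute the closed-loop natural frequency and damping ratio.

With unity feedback the closed-loop characteristic equation is s² + 7.6s + 2.04·5.4 = s² + 7.6s + 11.02 = 0.
So ω_n² = 11.02 ⇒ ω_n = 3.319 rad/s, and ζ = 7.6/(2ω_n) = 1.14.

ω_n = 3.32 rad/s, ζ = 1.14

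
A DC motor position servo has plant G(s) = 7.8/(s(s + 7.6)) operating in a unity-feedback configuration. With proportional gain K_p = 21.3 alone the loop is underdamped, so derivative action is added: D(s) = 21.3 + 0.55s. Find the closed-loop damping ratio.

Forward path: (21.3 + 0.55s)·7.8/(s(s+7.6)). The closed-loop characteristic equation is s² + (7.6 + 7.8·0.55)s + 7.8·21.3 = 0.
That is s² + 11.89s + 166.1 = 0, so ω_n = 12.89 rad/s and ζ = 11.89/(2·12.89) = 0.4612.

ζ = 0.461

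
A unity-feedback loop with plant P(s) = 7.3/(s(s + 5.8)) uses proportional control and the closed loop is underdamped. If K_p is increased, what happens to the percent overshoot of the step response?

ζ = 5.8/(2√(7.3K_p)) decreases as K_p grows; lower damping means more overshoot.

increase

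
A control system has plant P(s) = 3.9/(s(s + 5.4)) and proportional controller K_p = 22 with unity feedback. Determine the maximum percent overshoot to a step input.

38.4%

From 1 + K_pP(s) = 0: s² + 5.4s + 85.8 = 0 ⇒ ω_n = 9.263, ζ = 0.2915.
%OS = 100·exp(−πζ/√(1−ζ²)) = 100·exp(−π·0.2915/√0.915) = 38.4%.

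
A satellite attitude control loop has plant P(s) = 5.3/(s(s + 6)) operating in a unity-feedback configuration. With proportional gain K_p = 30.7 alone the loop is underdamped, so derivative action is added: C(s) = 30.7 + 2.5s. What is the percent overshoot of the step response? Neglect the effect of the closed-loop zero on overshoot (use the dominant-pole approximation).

2.7%

Forward path: (30.7 + 2.5s)·5.3/(s(s+6)). The closed-loop characteristic equation is s² + (6 + 5.3·2.5)s + 5.3·30.7 = 0.
That is s² + 19.25s + 162.7 = 0, so ω_n = 12.76 rad/s and ζ = 19.25/(2·12.76) = 0.7546.
%OS = 100·exp(−πζ/√(1−ζ²)) = 2.7%.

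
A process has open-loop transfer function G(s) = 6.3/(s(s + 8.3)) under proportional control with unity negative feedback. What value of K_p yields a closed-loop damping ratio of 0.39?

Closed-loop characteristic equation: s² + 8.3s + K_p·6.3 = 0.
So ω_n = √(6.3K_p) and 2ζω_n = 8.3, giving ζ = 8.3/(2√(6.3K_p)).
Setting ζ = 0.39: √(6.3K_p) = 8.3/(2·0.39) = 10.64, so K_p = 113.2/6.3 = 18.

K_p = 18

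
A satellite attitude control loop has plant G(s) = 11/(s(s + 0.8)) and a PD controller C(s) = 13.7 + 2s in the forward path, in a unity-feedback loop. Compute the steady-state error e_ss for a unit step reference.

The open loop C(s)G(s) has a pole at the origin (type 1), so the static position error constant is infinite and e_ss = 1/(1+∞) = 0.

0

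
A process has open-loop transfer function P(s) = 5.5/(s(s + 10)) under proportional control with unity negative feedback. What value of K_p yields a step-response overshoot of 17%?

K_p = 18.8

From %OS = 100·exp(−πζ/√(1−ζ²)) = 17%, ζ = −ln(0.17)/√(π²+ln²(0.17)) = 0.4913.
Characteristic equation s² + 10s + 5.5K_p = 0 gives ζ = 10/(2√(5.5K_p)).
Setting ζ = 0.4913: √(5.5K_p) = 10/(2·0.4913) = 10.18, so K_p = 103.6/5.5 = 18.8.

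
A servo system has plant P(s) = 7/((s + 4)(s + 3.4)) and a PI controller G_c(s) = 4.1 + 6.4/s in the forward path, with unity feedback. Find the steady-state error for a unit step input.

0

The open loop G_c(s)P(s) has a pole at the origin (type 1), so the static position error constant is infinite and e_ss = 1/(1+∞) = 0.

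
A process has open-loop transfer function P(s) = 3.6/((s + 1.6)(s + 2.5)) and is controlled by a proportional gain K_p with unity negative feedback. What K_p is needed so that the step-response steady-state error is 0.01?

K_p = 110

The loop is type 0, so e_ss(step) = 1/(1 + K_pos) with K_pos = K_p·P(0).
P(0) = 0.9. Require 1/(1 + K_p·0.9) = 0.01, so 1 + 0.9·K_p = 100.
K_p = (100 − 1)/0.9 = 110.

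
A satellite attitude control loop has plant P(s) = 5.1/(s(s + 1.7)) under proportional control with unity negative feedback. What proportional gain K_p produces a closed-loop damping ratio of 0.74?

Closed-loop characteristic equation: s² + 1.7s + K_p·5.1 = 0.
So ω_n = √(5.1K_p) and 2ζω_n = 1.7, giving ζ = 1.7/(2√(5.1K_p)).
Setting ζ = 0.74: √(5.1K_p) = 1.7/(2·0.74) = 1.149, so K_p = 1.319/5.1 = 0.259.

K_p = 0.259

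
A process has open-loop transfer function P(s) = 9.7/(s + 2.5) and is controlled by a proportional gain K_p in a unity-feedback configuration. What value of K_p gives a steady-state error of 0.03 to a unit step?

K_p = 8.33

The loop is type 0, so e_ss(step) = 1/(1 + K_pos) with K_pos = K_p·P(0).
P(0) = 3.88. Require 1/(1 + K_p·3.88) = 0.03, so 1 + 3.88·K_p = 33.33.
K_p = (33.33 − 1)/3.88 = 8.33.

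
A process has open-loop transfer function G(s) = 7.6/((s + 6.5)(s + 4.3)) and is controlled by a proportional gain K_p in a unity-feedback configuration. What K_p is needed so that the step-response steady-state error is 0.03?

K_p = 119

For a type-0 loop with proportional control, e_ss = 1/(1 + K_p·G(0)).
G(0) = 0.2719. Require 1/(1 + K_p·0.2719) = 0.03, so 1 + 0.2719·K_p = 33.33.
K_p = (33.33 − 1)/0.2719 = 119.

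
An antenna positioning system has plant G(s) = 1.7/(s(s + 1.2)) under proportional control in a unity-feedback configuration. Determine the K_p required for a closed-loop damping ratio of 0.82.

K_p = 0.315

Closed-loop characteristic equation: s² + 1.2s + K_p·1.7 = 0.
So ω_n = √(1.7K_p) and 2ζω_n = 1.2, giving ζ = 1.2/(2√(1.7K_p)).
Setting ζ = 0.82: √(1.7K_p) = 1.2/(2·0.82) = 0.7317, so K_p = 0.5354/1.7 = 0.315.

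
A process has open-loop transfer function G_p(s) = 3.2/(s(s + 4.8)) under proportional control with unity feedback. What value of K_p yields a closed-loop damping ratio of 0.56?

Closed-loop characteristic equation: s² + 4.8s + K_p·3.2 = 0.
So ω_n = √(3.2K_p) and 2ζω_n = 4.8, giving ζ = 4.8/(2√(3.2K_p)).
Setting ζ = 0.56: √(3.2K_p) = 4.8/(2·0.56) = 4.286, so K_p = 18.37/3.2 = 5.74.

K_p = 5.74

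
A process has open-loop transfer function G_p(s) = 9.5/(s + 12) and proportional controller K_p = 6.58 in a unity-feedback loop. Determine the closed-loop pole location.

s = -74.51

Closed-loop transfer function: T(s) = K_p·G_p(s)/(1 + K_p·G_p(s)) = 62.51/(s + 12 + 62.51) = 62.51/(s + 74.51).
The closed-loop pole is at s = −74.51.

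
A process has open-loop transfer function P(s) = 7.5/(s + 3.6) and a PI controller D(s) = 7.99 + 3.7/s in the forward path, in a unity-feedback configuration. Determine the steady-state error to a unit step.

The open loop D(s)P(s) has a pole at the origin (type 1), so the static position error constant is infinite and e_ss = 1/(1+∞) = 0.

0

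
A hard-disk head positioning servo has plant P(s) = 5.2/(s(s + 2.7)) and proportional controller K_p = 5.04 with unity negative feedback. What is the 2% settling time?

T_s ≈ 2.96 s

The closed-loop denominator s² + 2.7s + 26.21 gives ω_n = √26.21 = 5.119 and ζ = 2.7/(2ω_n) = 0.2637.
2% settling time T_s ≈ 4/(ζω_n) = 4/1.35 = 2.96 s.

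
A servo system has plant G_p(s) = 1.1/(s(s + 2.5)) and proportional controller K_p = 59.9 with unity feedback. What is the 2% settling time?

The closed-loop denominator s² + 2.5s + 65.89 gives ω_n = √65.89 = 8.117 and ζ = 2.5/(2ω_n) = 0.154.
2% settling time T_s ≈ 4/(ζω_n) = 4/1.25 = 3.2 s.

T_s ≈ 3.2 s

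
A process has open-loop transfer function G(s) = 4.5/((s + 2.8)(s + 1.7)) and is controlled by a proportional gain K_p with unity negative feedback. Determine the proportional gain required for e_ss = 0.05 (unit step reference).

The loop is type 0, so e_ss(step) = 1/(1 + K_pos) with K_pos = K_p·G(0).
G(0) = 0.9454. Require 1/(1 + K_p·0.9454) = 0.05, so 1 + 0.9454·K_p = 20.
K_p = (20 − 1)/0.9454 = 20.1.

K_p = 20.1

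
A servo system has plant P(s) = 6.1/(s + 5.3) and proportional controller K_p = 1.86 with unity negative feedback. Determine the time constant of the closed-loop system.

Closed-loop transfer function: T(s) = K_p·P(s)/(1 + K_p·P(s)) = 11.35/(s + 5.3 + 11.35) = 11.35/(s + 16.65).
Time constant τ = 1/16.65 = 0.0601 s.

τ = 0.0601 s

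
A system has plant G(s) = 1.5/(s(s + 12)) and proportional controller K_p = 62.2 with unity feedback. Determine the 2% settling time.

The closed-loop denominator s² + 12s + 93.3 gives ω_n = √93.3 = 9.659 and ζ = 12/(2ω_n) = 0.6212.
2% settling time T_s ≈ 4/(ζω_n) = 4/6 = 0.667 s.

T_s ≈ 0.667 s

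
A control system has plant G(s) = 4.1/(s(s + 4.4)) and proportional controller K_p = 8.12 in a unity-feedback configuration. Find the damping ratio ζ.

ζ = 0.381

With unity feedback the closed-loop characteristic equation is s² + 4.4s + 8.12·4.1 = s² + 4.4s + 33.29 = 0.
Matching s² + 2ζω_n s + ω_n²: ω_n = √33.29 = 5.77 rad/s and 2ζω_n = 4.4, so ζ = 4.4/(2·5.77) = 0.381.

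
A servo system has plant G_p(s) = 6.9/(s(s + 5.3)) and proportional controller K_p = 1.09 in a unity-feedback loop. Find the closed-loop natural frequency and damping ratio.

1 + K_p·G_p(s) = 0 gives s² + 5.3s + 7.521 = 0.
Matching s² + 2ζω_n s + ω_n²: ω_n = √7.521 = 2.742 rad/s and 2ζω_n = 5.3, so ζ = 5.3/(2·2.742) = 0.966.

ω_n = 2.74 rad/s, ζ = 0.966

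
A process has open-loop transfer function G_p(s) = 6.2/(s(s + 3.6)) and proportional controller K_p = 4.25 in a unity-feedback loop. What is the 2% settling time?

T_s ≈ 2.22 s

From 1 + K_pG_p(s) = 0: s² + 3.6s + 26.35 = 0 ⇒ ω_n = 5.133, ζ = 0.3507.
2% settling time T_s ≈ 4/(ζω_n) = 4/1.8 = 2.22 s.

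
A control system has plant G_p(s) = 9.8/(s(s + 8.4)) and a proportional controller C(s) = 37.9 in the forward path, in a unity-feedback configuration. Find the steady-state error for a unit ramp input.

0.0226

The loop has one pole at the origin (type 1). Velocity error constant K_v = lim_{s→0} s·C(s)G_p(s) = 37.9·9.8/8.4 = 44.22.
Steady-state error to a unit ramp: e_ss = 1/K_v = 0.0226.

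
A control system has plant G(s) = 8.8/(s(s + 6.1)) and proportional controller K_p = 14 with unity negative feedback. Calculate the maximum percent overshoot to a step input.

40.7%

From 1 + K_pG(s) = 0: s² + 6.1s + 123.2 = 0 ⇒ ω_n = 11.1, ζ = 0.2748.
%OS = 100·exp(−πζ/√(1−ζ²)) = 100·exp(−π·0.2748/√0.9245) = 40.7%.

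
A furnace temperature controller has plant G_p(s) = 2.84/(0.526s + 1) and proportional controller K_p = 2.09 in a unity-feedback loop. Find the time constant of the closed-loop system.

τ = 0.0758 s

Closed loop: T(s) = K_p·G_p/(1+K_p·G_p) = 5.936/(0.526s + 1 + 5.936), with pole at s = −(1 + 5.936)/0.526 = −13.19.
Closed-loop time constant τ = 1/13.19 = 0.0758 s.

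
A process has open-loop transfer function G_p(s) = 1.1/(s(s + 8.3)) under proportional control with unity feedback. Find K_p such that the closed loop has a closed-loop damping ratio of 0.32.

K_p = 153

Closed-loop characteristic equation: s² + 8.3s + K_p·1.1 = 0.
So ω_n = √(1.1K_p) and 2ζω_n = 8.3, giving ζ = 8.3/(2√(1.1K_p)).
Setting ζ = 0.32: √(1.1K_p) = 8.3/(2·0.32) = 12.97, so K_p = 168.2/1.1 = 153.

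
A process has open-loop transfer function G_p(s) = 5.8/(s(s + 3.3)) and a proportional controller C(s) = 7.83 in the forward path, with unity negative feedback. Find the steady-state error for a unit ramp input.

The loop has one pole at the origin (type 1). Velocity error constant K_v = lim_{s→0} s·C(s)G_p(s) = 7.83·5.8/3.3 = 13.76.
Steady-state error to a unit ramp: e_ss = 1/K_v = 0.0727.

0.0727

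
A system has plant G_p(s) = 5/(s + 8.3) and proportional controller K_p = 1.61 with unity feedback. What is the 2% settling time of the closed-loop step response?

Closed-loop transfer function: T(s) = K_p·G_p(s)/(1 + K_p·G_p(s)) = 8.05/(s + 8.3 + 8.05) = 8.05/(s + 16.35).
Time constant τ = 1/16.35 = 0.06116 s, so the 2% settling time is about 4τ = 0.245 s.

T_s ≈ 0.245 s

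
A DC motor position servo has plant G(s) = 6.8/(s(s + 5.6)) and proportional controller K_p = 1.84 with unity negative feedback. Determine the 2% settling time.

From 1 + K_pG(s) = 0: s² + 5.6s + 12.51 = 0 ⇒ ω_n = 3.537, ζ = 0.7916.
2% settling time T_s ≈ 4/(ζω_n) = 4/2.8 = 1.43 s.

T_s ≈ 1.43 s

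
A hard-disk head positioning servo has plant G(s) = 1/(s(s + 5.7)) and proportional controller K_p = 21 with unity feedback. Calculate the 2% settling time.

T_s ≈ 1.4 s

The closed-loop denominator s² + 5.7s + 21 gives ω_n = √21 = 4.583 and ζ = 5.7/(2ω_n) = 0.6219.
2% settling time T_s ≈ 4/(ζω_n) = 4/2.85 = 1.4 s.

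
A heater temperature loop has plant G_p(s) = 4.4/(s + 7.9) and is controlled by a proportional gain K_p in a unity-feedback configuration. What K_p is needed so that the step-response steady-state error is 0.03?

K_p = 58.1

The loop is type 0, so e_ss(step) = 1/(1 + K_pos) with K_pos = K_p·G_p(0).
G_p(0) = 0.557. Require 1/(1 + K_p·0.557) = 0.03, so 1 + 0.557·K_p = 33.33.
K_p = (33.33 − 1)/0.557 = 58.1.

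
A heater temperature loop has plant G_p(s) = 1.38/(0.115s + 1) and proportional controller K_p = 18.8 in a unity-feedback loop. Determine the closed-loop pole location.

s = -234.3

Closed loop: T(s) = K_p·G_p/(1+K_p·G_p) = 25.94/(0.115s + 1 + 25.94), with pole at s = −(1 + 25.94)/0.115 = −234.3.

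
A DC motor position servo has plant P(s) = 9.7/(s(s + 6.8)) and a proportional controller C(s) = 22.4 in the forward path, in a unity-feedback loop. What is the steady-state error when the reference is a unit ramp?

The loop has one pole at the origin (type 1). Velocity error constant K_v = lim_{s→0} s·C(s)P(s) = 22.4·9.7/6.8 = 31.95.
Steady-state error to a unit ramp: e_ss = 1/K_v = 0.0313.

0.0313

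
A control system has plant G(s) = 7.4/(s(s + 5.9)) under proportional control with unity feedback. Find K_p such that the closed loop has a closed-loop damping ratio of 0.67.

K_p = 2.62

Closed-loop characteristic equation: s² + 5.9s + K_p·7.4 = 0.
So ω_n = √(7.4K_p) and 2ζω_n = 5.9, giving ζ = 5.9/(2√(7.4K_p)).
Setting ζ = 0.67: √(7.4K_p) = 5.9/(2·0.67) = 4.403, so K_p = 19.39/7.4 = 2.62.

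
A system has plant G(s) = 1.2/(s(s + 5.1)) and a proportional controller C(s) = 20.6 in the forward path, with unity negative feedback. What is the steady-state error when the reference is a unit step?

0

The open loop C(s)G(s) has a pole at the origin (type 1), so the static position error constant is infinite and e_ss = 1/(1+∞) = 0.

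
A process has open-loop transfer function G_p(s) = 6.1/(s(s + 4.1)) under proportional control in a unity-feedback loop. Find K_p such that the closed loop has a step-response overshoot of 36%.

K_p = 7.2

From %OS = 100·exp(−πζ/√(1−ζ²)) = 36%, ζ = −ln(0.36)/√(π²+ln²(0.36)) = 0.3093.
Characteristic equation s² + 4.1s + 6.1K_p = 0 gives ζ = 4.1/(2√(6.1K_p)).
Setting ζ = 0.3093: √(6.1K_p) = 4.1/(2·0.3093) = 6.629, so K_p = 43.94/6.1 = 7.2.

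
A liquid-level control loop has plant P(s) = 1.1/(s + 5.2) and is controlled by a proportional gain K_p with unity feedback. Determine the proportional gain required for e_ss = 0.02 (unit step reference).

K_p = 232

Steady-state error for a unit step on this type-0 loop is 1/(1 + K_p·P(0)).
P(0) = 0.2115. Require 1/(1 + K_p·0.2115) = 0.02, so 1 + 0.2115·K_p = 50.
K_p = (50 − 1)/0.2115 = 232.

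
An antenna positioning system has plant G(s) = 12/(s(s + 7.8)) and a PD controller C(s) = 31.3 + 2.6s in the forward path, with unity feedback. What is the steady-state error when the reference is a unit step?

The open loop C(s)G(s) has a pole at the origin (type 1), so the static position error constant is infinite and e_ss = 1/(1+∞) = 0.

0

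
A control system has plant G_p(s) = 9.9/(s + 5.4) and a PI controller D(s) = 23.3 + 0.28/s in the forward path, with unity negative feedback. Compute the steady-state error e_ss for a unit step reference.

The open loop D(s)G_p(s) has a pole at the origin (type 1), so the static position error constant is infinite and e_ss = 1/(1+∞) = 0.

0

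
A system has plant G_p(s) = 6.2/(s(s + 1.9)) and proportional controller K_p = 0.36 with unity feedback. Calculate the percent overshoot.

The closed-loop denominator s² + 1.9s + 2.232 gives ω_n = √2.232 = 1.494 and ζ = 1.9/(2ω_n) = 0.6359.
%OS = 100·exp(−πζ/√(1−ζ²)) = 100·exp(−π·0.6359/√0.5957) = 7.51%.

7.51%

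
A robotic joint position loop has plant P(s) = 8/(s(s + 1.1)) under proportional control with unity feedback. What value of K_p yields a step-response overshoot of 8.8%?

K_p = 0.101

From %OS = 100·exp(−πζ/√(1−ζ²)) = 8.8%, ζ = −ln(0.088)/√(π²+ln²(0.088)) = 0.6119.
Characteristic equation s² + 1.1s + 8K_p = 0 gives ζ = 1.1/(2√(8K_p)).
Setting ζ = 0.6119: √(8K_p) = 1.1/(2·0.6119) = 0.8989, so K_p = 0.8079/8 = 0.101.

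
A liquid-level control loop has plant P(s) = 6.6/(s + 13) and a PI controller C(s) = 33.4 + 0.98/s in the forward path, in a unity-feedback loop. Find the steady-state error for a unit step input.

The open loop C(s)P(s) has a pole at the origin (type 1), so the static position error constant is infinite and e_ss = 1/(1+∞) = 0.

0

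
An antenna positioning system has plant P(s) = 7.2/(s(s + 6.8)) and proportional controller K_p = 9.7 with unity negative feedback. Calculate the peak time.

The closed-loop denominator s² + 6.8s + 69.84 gives ω_n = √69.84 = 8.357 and ζ = 6.8/(2ω_n) = 0.4068.
Damped frequency ω_d = ω_n√(1−ζ²) = 7.634 rad/s, so peak time T_p = π/ω_d = 0.412 s.

T_p = 0.412 s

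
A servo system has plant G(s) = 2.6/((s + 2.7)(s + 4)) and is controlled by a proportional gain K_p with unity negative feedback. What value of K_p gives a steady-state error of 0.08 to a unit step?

Steady-state error for a unit step on this type-0 loop is 1/(1 + K_p·G(0)).
G(0) = 0.2407. Require 1/(1 + K_p·0.2407) = 0.08, so 1 + 0.2407·K_p = 12.5.
K_p = (12.5 − 1)/0.2407 = 47.8.

K_p = 47.8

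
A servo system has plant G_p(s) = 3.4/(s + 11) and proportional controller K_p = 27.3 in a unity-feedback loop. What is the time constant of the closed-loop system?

τ = 0.00963 s

Closed-loop transfer function: T(s) = K_p·G_p(s)/(1 + K_p·G_p(s)) = 92.82/(s + 11 + 92.82) = 92.82/(s + 103.8).
Time constant τ = 1/103.8 = 0.00963 s.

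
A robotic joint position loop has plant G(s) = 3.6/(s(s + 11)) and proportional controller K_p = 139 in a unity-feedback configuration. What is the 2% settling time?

T_s ≈ 0.727 s

Closed-loop characteristic equation: s² + 11s + 500.4 = 0, so ω_n = 22.37 rad/s and ζ = 11/(2·22.37) = 0.2459.
2% settling time T_s ≈ 4/(ζω_n) = 4/5.5 = 0.727 s.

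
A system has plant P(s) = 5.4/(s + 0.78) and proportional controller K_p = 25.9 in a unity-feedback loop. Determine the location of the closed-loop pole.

Closed-loop transfer function: T(s) = K_p·P(s)/(1 + K_p·P(s)) = 139.9/(s + 0.78 + 139.9) = 139.9/(s + 140.6).
The closed-loop pole is at s = −140.6.

s = -140.6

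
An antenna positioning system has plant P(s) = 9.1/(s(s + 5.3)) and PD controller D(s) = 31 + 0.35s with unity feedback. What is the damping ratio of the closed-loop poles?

Forward path: (31 + 0.35s)·9.1/(s(s+5.3)). The closed-loop characteristic equation is s² + (5.3 + 9.1·0.35)s + 9.1·31 = 0.
That is s² + 8.485s + 282.1 = 0, so ω_n = 16.8 rad/s and ζ = 8.485/(2·16.8) = 0.2526.

ζ = 0.253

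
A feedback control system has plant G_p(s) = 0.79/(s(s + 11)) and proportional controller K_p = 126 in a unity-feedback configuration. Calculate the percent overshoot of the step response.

The closed-loop denominator s² + 11s + 99.54 gives ω_n = √99.54 = 9.977 and ζ = 11/(2ω_n) = 0.5513.
%OS = 100·exp(−πζ/√(1−ζ²)) = 100·exp(−π·0.5513/√0.6961) = 12.5%.

12.5%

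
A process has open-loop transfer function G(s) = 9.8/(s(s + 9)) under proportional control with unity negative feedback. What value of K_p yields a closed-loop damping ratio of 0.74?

K_p = 3.77

Closed-loop characteristic equation: s² + 9s + K_p·9.8 = 0.
So ω_n = √(9.8K_p) and 2ζω_n = 9, giving ζ = 9/(2√(9.8K_p)).
Setting ζ = 0.74: √(9.8K_p) = 9/(2·0.74) = 6.081, so K_p = 36.98/9.8 = 3.77.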